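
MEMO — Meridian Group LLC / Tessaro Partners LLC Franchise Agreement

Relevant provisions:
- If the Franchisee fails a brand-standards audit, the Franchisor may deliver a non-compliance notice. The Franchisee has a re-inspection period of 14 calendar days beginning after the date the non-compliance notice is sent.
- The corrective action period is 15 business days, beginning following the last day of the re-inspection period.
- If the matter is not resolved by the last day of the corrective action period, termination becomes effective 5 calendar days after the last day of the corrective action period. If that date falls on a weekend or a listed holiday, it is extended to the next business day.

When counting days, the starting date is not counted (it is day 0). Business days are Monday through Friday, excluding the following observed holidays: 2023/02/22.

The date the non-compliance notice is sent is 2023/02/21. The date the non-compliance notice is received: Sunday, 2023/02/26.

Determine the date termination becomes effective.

2023/04/03

Adding 14 calendar days to 2023/02/21 gives 2023/03/07, which is the last day of the re-inspection period.
From Tuesday, 2023/03/07, 15 business days (Mar 8, Mar 9, Mar 10, Mar 13, …, Mar 24, Mar 27, Mar 28, skipping weekends) brings us to Tuesday, 2023/03/28, which is the last day of the corrective action period.
The date termination becomes effective: 2023/03/28 + 5 days = 2023/04/02. That falls on a Sunday, so it rolls to the next business day, Monday, 2023/04/03.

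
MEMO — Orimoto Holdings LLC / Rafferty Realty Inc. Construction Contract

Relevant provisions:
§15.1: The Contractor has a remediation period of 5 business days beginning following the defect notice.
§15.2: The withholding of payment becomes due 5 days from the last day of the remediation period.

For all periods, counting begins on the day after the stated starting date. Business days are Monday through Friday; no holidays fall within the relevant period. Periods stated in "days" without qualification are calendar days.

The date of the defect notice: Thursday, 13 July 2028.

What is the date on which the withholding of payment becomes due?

25 July 2028

The last day of the remediation period: 5 business days after Thursday, 13 July 2028, skipping weekends — Jul 14, Jul 17, Jul 18, Jul 19, Jul 20 — lands on Thursday, 20 July 2028.
Adding 5 calendar days to 20 July 2028 gives 25 July 2028, which is the date on which the withholding of payment becomes due.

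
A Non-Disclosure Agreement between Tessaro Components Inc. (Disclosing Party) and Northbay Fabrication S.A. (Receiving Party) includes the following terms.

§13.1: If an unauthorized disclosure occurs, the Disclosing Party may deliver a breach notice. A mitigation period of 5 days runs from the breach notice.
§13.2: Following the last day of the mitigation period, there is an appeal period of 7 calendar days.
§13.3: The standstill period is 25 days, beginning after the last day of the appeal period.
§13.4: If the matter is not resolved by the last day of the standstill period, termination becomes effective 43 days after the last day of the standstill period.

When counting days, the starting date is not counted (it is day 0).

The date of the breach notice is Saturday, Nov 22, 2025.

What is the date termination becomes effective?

Adding 5 calendar days to Nov 22, 2025 gives Nov 27, 2025, which is the last day of the mitigation period.
The last day of the appeal period: Nov 27, 2025 + 7 days = Dec 4, 2025.
The last day of the standstill period: 25 calendar days after Dec 4, 2025 is Dec 29, 2025.
Adding 43 calendar days to Dec 29, 2025 gives Feb 10, 2026, which is the date termination becomes effective.

Feb 10, 2026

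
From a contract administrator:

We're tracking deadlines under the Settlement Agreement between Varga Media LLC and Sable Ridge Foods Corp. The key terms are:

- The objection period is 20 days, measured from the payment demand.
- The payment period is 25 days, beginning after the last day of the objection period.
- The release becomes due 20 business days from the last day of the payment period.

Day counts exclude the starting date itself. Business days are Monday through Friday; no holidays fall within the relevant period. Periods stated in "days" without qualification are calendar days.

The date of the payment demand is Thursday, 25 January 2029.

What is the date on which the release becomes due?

6 April 2029

Adding 20 calendar days to 25 January 2029 gives 14 February 2029, which is the last day of the objection period.
Adding 25 calendar days to 14 February 2029 gives 11 March 2029, which is the last day of the payment period.
The date on which the release becomes due: counting 20 business days from Sunday, 11 March 2029 (Mar 12, Mar 13, Mar 14, Mar 15, …, Apr 4, Apr 5, Apr 6, skipping weekends) reaches Friday, 6 April 2029.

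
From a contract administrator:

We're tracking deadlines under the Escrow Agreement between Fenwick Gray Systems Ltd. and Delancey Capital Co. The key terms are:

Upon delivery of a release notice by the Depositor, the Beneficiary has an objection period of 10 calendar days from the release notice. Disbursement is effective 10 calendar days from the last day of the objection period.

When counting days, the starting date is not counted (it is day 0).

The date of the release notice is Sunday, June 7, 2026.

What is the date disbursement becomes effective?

Adding 10 calendar days to June 7, 2026 gives June 17, 2026, which is the last day of the objection period.
The date disbursement becomes effective: 10 calendar days after June 17, 2026 is June 27, 2026.

June 27, 2026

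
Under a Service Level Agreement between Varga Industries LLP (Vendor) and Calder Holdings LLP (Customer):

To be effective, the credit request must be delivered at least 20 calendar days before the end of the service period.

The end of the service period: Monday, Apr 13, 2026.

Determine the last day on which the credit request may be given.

Mar 24, 2026

Apr 13, 2026 minus 20 days is Mar 24, 2026.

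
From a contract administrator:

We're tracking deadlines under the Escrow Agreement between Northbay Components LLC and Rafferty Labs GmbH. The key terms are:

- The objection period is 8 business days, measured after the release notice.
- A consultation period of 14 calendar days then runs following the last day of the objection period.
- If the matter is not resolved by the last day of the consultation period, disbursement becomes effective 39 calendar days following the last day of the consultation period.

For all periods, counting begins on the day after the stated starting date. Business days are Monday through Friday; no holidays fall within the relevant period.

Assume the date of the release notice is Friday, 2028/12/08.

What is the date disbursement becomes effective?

2029/02/11

From Friday, 2028/12/08, 8 business days (Dec 11, Dec 12, Dec 13, Dec 14, Dec 15, Dec 18, Dec 19, Dec 20, skipping weekends) brings us to Wednesday, 2028/12/20, which is the last day of the objection period.
Adding 14 calendar days to 2028/12/20 gives 2029/01/03, which is the last day of the consultation period.
Adding 39 calendar days to 2029/01/03 gives 2029/02/11, which is the date disbursement becomes effective.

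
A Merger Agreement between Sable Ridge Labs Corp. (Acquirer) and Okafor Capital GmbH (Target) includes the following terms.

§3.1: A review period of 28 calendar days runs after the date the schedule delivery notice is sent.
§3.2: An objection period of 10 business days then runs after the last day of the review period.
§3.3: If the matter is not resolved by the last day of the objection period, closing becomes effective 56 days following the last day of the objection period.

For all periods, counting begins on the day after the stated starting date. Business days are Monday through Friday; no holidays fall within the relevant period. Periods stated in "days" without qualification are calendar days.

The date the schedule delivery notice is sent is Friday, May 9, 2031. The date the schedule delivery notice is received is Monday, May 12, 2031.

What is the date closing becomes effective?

Adding 28 calendar days to May 9, 2031 gives Jun 6, 2031, which is the last day of the review period.
From Friday, Jun 6, 2031, 10 business days (Jun 9, Jun 10, Jun 11, Jun 12, Jun 13, Jun 16, Jun 17, Jun 18, Jun 19, Jun 20, skipping weekends) brings us to Friday, Jun 20, 2031, which is the last day of the objection period.
Adding 56 calendar days to Jun 20, 2031 gives Aug 15, 2031, which is the date closing becomes effective.

Aug 15, 2031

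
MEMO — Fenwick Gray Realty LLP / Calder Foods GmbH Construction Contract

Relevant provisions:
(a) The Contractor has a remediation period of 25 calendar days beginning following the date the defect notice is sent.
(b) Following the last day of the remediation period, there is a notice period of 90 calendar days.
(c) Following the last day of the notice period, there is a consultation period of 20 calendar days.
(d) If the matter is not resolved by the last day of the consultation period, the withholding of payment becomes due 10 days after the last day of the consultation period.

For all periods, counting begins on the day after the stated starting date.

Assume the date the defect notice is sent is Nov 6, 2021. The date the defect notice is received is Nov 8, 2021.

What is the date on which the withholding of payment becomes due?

Mar 31, 2022

The last day of the remediation period: 25 calendar days after Nov 6, 2021 is Dec 1, 2021.
Adding 90 calendar days to Dec 1, 2021 gives Mar 1, 2022, which is the last day of the notice period.
The last day of the consultation period: Mar 1, 2022 + 20 days = Mar 21, 2022.
The date on which the withholding of payment becomes due: Mar 21, 2022 + 10 days = Mar 31, 2022.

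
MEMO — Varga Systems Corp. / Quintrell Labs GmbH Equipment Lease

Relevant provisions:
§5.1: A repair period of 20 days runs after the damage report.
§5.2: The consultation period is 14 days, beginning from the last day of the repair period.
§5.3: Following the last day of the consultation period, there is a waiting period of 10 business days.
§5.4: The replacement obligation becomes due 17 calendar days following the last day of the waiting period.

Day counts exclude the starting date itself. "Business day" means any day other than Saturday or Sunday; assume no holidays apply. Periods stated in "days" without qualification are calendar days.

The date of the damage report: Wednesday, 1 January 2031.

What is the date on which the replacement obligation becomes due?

7 March 2031

Adding 20 calendar days to 1 January 2031 gives 21 January 2031, which is the last day of the repair period.
Adding 14 calendar days to 21 January 2031 gives 4 February 2031, which is the last day of the consultation period.
From Tuesday, 4 February 2031, 10 business days (Feb 5, Feb 6, Feb 7, Feb 10, Feb 11, Feb 12, Feb 13, Feb 14, Feb 17, Feb 18, skipping weekends) brings us to Tuesday, 18 February 2031, which is the last day of the waiting period.
The date on which the replacement obligation becomes due: 18 February 2031 + 17 days = 7 March 2031.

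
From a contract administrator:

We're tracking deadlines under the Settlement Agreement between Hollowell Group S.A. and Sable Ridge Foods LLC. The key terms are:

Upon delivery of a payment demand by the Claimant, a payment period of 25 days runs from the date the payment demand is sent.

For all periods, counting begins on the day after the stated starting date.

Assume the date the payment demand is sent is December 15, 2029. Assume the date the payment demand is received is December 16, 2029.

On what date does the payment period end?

January 9, 2030

The last day of the payment period: December 15, 2029 + 25 days = January 9, 2030.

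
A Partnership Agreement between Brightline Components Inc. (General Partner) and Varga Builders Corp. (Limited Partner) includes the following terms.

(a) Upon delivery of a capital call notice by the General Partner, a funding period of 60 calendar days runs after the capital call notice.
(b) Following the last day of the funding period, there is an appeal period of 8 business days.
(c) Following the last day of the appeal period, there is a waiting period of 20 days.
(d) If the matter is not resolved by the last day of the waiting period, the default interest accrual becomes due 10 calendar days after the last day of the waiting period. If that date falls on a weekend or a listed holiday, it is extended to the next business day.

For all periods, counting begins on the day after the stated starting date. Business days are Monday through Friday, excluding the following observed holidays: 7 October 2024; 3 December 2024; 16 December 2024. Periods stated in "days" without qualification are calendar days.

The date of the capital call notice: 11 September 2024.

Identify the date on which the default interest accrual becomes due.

20 December 2024

The last day of the funding period: 11 September 2024 + 60 days = 10 November 2024.
From Sunday, 10 November 2024, 8 business days (Nov 11, Nov 12, Nov 13, Nov 14, Nov 15, Nov 18, Nov 19, Nov 20, skipping weekends) brings us to Wednesday, 20 November 2024, which is the last day of the appeal period.
The last day of the waiting period: 20 calendar days after 20 November 2024 is 10 December 2024.
Adding 10 calendar days to 10 December 2024 gives 20 December 2024, which is the date on which the default interest accrual becomes due. 20 December 2024 is a Friday and is not a listed holiday, so no roll-forward applies.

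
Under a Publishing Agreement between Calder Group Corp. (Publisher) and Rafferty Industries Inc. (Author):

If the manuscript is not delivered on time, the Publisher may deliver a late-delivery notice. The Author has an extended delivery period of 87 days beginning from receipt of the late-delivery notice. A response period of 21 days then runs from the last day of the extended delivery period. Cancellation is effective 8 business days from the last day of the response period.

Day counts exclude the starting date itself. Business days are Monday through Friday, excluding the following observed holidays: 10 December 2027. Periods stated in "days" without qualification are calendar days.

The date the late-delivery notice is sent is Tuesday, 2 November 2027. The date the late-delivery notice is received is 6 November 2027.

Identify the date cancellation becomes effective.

The last day of the extended delivery period: 87 calendar days after 6 November 2027 is 1 February 2028.
The last day of the response period: 21 calendar days after 1 February 2028 is 22 February 2028.
From Tuesday, 22 February 2028, 8 business days (Feb 23, Feb 24, Feb 25, Feb 28, Feb 29, Mar 1, Mar 2, Mar 3, skipping weekends) brings us to Friday, 3 March 2028, which is the date cancellation becomes effective.

3 March 2028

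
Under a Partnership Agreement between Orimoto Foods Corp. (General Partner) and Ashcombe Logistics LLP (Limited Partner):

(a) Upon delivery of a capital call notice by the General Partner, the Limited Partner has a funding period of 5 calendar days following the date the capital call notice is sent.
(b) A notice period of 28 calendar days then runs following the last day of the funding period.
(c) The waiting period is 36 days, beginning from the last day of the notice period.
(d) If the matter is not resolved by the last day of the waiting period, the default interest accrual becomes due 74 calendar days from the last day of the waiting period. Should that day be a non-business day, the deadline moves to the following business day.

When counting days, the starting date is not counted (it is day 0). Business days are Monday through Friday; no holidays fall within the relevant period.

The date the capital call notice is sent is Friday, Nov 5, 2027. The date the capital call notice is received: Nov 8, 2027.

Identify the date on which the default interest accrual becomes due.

Adding 5 calendar days to Nov 5, 2027 gives Nov 10, 2027, which is the last day of the funding period.
The last day of the notice period: 28 calendar days after Nov 10, 2027 is Dec 8, 2027.
The last day of the waiting period: Dec 8, 2027 + 36 days = Jan 13, 2028.
Adding 74 calendar days to Jan 13, 2028 gives Mar 27, 2028, which is the date on which the default interest accrual becomes due. Mar 27, 2028 is a Monday, so no roll-forward applies.

Mar 27, 2028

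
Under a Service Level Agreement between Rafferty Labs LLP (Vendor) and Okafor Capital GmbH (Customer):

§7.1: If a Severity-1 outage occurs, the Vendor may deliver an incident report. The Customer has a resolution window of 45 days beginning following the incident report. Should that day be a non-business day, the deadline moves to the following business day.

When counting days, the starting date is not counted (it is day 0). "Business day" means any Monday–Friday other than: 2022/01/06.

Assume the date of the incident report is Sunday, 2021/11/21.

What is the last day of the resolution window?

The last day of the resolution window: 45 calendar days after 2021/11/21 is 2022/01/05. 2022/01/05 is a Wednesday and is not a listed holiday, so no roll-forward applies.

2022/01/05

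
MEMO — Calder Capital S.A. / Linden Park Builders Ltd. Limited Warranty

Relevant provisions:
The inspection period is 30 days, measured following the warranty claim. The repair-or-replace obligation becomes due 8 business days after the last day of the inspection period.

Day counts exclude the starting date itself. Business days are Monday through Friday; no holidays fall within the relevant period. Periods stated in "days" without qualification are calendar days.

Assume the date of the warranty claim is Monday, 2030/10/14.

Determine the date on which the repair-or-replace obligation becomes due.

The last day of the inspection period: 2030/10/14 + 30 days = 2030/11/13.
The date on which the repair-or-replace obligation becomes due: counting 8 business days from Wednesday, 2030/11/13 (Nov 14, Nov 15, Nov 18, Nov 19, Nov 20, Nov 21, Nov 22, Nov 25, skipping weekends) reaches Monday, 2030/11/25.

2030/11/25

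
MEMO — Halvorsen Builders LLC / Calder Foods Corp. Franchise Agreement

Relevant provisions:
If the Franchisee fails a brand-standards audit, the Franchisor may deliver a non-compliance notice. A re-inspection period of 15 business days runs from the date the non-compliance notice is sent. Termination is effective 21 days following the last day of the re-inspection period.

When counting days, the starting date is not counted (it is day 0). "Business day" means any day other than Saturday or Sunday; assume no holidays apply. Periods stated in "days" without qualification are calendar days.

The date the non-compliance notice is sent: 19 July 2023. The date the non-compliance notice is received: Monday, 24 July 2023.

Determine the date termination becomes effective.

The last day of the re-inspection period: 15 business days after Wednesday, 19 July 2023, skipping weekends — Jul 20, Jul 21, Jul 24, Jul 25, …, Aug 7, Aug 8, Aug 9 — lands on Wednesday, 9 August 2023.
Adding 21 calendar days to 9 August 2023 gives 30 August 2023, which is the date termination becomes effective.

30 August 2023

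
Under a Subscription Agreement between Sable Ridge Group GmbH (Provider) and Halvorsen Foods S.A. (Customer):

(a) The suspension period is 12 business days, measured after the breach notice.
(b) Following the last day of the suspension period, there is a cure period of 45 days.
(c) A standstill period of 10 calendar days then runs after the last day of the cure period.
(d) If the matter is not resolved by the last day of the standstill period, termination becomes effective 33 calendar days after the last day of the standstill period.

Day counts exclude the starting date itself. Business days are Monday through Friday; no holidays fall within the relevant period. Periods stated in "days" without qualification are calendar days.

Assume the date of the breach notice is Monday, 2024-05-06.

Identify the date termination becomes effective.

The last day of the suspension period: 12 business days after Monday, 2024-05-06, skipping weekends — May 7, May 8, May 9, May 10, …, May 20, May 21, May 22 — lands on Wednesday, 2024-05-22.
The last day of the cure period: 2024-05-22 + 45 days = 2024-07-06.
Adding 10 calendar days to 2024-07-06 gives 2024-07-16, which is the last day of the standstill period.
The date termination becomes effective: 33 calendar days after 2024-07-16 is 2024-08-18.

2024-08-18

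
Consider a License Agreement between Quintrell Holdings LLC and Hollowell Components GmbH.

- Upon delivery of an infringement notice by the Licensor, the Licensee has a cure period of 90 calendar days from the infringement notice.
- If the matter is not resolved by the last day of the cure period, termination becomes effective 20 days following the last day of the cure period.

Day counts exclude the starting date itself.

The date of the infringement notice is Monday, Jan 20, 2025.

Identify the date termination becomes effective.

Adding 90 calendar days to Jan 20, 2025 gives Apr 20, 2025, which is the last day of the cure period.
The date termination becomes effective: 20 calendar days after Apr 20, 2025 is May 10, 2025.

May 10, 2025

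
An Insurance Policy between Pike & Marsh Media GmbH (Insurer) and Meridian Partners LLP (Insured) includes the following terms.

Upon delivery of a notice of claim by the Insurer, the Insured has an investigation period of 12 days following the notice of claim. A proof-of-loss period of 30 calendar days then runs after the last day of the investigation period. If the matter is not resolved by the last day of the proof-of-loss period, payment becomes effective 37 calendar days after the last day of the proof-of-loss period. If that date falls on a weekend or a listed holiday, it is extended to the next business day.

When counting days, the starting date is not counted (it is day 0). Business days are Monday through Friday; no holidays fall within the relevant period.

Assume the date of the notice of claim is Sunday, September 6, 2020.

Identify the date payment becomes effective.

The last day of the investigation period: 12 calendar days after September 6, 2020 is September 18, 2020.
The last day of the proof-of-loss period: September 18, 2020 + 30 days = October 18, 2020.
The date payment becomes effective: October 18, 2020 + 37 days = November 24, 2020. November 24, 2020 is a Tuesday, so no roll-forward applies.

November 24, 2020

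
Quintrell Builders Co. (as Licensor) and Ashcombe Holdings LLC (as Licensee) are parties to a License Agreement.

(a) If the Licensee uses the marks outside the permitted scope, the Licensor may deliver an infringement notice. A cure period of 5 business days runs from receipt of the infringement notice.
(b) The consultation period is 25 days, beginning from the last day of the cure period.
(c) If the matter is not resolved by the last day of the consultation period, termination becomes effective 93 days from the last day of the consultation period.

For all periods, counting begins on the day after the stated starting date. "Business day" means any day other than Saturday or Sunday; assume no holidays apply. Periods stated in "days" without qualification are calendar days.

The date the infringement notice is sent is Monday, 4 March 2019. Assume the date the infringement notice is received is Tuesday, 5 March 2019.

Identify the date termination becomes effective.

8 July 2019

The last day of the cure period: counting 5 business days from Tuesday, 5 March 2019 (Mar 6, Mar 7, Mar 8, Mar 11, Mar 12, skipping weekends) reaches Tuesday, 12 March 2019.
Adding 25 calendar days to 12 March 2019 gives 6 April 2019, which is the last day of the consultation period.
The date termination becomes effective: 6 April 2019 + 93 days = 8 July 2019.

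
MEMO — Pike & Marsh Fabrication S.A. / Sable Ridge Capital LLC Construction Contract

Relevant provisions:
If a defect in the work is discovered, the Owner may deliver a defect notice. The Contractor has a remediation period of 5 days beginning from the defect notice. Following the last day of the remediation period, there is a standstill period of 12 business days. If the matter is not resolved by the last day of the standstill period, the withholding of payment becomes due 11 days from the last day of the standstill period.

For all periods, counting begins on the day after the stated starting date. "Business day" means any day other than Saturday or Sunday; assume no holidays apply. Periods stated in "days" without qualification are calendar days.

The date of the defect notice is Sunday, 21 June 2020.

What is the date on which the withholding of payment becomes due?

25 July 2020

The last day of the remediation period: 21 June 2020 + 5 days = 26 June 2020.
The last day of the standstill period: counting 12 business days from Friday, 26 June 2020 (Jun 29, Jun 30, Jul 1, Jul 2, …, Jul 10, Jul 13, Jul 14, skipping weekends) reaches Tuesday, 14 July 2020.
The date on which the withholding of payment becomes due: 11 calendar days after 14 July 2020 is 25 July 2020.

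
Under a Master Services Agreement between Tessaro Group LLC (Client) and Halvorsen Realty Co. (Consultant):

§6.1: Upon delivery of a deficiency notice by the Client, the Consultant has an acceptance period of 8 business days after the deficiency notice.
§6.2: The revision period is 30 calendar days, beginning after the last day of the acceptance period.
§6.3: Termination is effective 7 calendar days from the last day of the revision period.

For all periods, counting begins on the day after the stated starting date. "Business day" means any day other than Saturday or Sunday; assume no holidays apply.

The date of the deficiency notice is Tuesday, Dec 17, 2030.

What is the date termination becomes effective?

Feb 2, 2031

The last day of the acceptance period: counting 8 business days from Tuesday, Dec 17, 2030 (Dec 18, Dec 19, Dec 20, Dec 23, Dec 24, Dec 25, Dec 26, Dec 27, skipping weekends) reaches Friday, Dec 27, 2030.
The last day of the revision period: 30 calendar days after Dec 27, 2030 is Jan 26, 2031.
The date termination becomes effective: 7 calendar days after Jan 26, 2031 is Feb 2, 2031.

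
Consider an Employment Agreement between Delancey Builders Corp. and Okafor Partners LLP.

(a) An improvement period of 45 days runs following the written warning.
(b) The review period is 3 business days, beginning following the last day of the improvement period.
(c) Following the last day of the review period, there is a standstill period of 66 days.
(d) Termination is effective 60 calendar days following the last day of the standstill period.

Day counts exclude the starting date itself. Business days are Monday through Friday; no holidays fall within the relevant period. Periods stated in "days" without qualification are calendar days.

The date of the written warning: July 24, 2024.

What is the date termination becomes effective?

January 15, 2025

The last day of the improvement period: July 24, 2024 + 45 days = September 7, 2024.
The last day of the review period: counting 3 business days from Saturday, September 7, 2024 (Sep 9, Sep 10, Sep 11, skipping weekends) reaches Wednesday, September 11, 2024.
Adding 66 calendar days to September 11, 2024 gives November 16, 2024, which is the last day of the standstill period.
Adding 60 calendar days to November 16, 2024 gives January 15, 2025, which is the date termination becomes effective.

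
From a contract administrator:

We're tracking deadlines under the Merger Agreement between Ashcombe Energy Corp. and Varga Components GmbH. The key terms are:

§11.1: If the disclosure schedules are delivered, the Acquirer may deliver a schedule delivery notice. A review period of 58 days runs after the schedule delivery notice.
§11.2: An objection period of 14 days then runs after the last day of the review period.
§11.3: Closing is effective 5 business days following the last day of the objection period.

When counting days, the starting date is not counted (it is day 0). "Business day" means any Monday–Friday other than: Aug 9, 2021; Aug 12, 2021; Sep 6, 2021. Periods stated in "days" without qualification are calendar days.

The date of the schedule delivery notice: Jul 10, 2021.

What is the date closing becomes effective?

Sep 27, 2021

The last day of the review period: Jul 10, 2021 + 58 days = Sep 6, 2021.
The last day of the objection period: 14 calendar days after Sep 6, 2021 is Sep 20, 2021.
The date closing becomes effective: 5 business days after Monday, Sep 20, 2021, skipping weekends — Sep 21, Sep 22, Sep 23, Sep 24, Sep 27 — lands on Monday, Sep 27, 2021.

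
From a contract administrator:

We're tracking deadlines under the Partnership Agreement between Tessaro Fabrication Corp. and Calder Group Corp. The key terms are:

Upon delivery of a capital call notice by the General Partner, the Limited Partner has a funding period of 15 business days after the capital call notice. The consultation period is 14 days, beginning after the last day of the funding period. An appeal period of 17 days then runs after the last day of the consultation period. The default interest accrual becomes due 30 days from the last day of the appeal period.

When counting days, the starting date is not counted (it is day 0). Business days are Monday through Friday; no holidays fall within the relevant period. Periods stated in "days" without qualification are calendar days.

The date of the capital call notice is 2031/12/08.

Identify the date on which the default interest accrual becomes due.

2032/02/28

From Monday, 2031/12/08, 15 business days (Dec 9, Dec 10, Dec 11, Dec 12, …, Dec 25, Dec 26, Dec 29, skipping weekends) brings us to Monday, 2031/12/29, which is the last day of the funding period.
The last day of the consultation period: 14 calendar days after 2031/12/29 is 2032/01/12.
Adding 17 calendar days to 2032/01/12 gives 2032/01/29, which is the last day of the appeal period.
Adding 30 calendar days to 2032/01/29 gives 2032/02/28, which is the date on which the default interest accrual becomes due.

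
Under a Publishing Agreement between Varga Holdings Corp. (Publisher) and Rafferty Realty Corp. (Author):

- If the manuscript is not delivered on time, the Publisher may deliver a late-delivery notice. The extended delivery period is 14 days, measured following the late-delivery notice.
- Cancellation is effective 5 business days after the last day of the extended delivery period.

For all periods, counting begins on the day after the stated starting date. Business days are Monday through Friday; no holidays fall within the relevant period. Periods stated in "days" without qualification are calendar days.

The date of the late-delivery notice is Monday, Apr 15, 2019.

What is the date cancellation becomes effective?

May 6, 2019

The last day of the extended delivery period: 14 calendar days after Apr 15, 2019 is Apr 29, 2019.
From Monday, Apr 29, 2019, 5 business days (Apr 30, May 1, May 2, May 3, May 6, skipping weekends) brings us to Monday, May 6, 2019, which is the date cancellation becomes effective.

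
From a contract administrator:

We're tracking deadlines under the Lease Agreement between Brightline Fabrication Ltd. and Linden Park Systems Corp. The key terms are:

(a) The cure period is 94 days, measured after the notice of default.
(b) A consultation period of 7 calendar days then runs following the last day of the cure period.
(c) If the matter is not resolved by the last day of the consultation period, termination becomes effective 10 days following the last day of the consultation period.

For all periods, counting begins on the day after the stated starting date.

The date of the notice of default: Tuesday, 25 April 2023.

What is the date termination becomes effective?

14 August 2023

The last day of the cure period: 25 April 2023 + 94 days = 28 July 2023.
Adding 7 calendar days to 28 July 2023 gives 4 August 2023, which is the last day of the consultation period.
The date termination becomes effective: 10 calendar days after 4 August 2023 is 14 August 2023.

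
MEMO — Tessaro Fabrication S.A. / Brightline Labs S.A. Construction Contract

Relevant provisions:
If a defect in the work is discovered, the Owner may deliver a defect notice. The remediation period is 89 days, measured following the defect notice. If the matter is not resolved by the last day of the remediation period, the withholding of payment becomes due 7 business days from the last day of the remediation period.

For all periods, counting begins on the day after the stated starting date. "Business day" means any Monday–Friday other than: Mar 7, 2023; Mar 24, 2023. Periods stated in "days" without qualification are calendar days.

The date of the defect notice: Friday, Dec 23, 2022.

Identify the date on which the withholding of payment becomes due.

Apr 3, 2023

The last day of the remediation period: Dec 23, 2022 + 89 days = Mar 22, 2023.
The date on which the withholding of payment becomes due: 7 business days after Wednesday, Mar 22, 2023, skipping weekends and the listed holiday on Mar 24 — Mar 23, Mar 27, Mar 28, Mar 29, Mar 30, Mar 31, Apr 3 — lands on Monday, Apr 3, 2023.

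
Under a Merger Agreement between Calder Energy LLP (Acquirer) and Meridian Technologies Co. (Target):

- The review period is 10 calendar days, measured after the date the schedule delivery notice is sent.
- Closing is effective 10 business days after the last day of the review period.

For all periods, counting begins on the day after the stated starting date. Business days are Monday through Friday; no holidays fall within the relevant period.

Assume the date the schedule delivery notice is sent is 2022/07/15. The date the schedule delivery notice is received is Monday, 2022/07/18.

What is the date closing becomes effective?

The last day of the review period: 10 calendar days after 2022/07/15 is 2022/07/25.
The date closing becomes effective: 10 business days after Monday, 2022/07/25, skipping weekends — Jul 26, Jul 27, Jul 28, Jul 29, Aug 1, Aug 2, Aug 3, Aug 4, Aug 5, Aug 8 — lands on Monday, 2022/08/08.

2022/08/08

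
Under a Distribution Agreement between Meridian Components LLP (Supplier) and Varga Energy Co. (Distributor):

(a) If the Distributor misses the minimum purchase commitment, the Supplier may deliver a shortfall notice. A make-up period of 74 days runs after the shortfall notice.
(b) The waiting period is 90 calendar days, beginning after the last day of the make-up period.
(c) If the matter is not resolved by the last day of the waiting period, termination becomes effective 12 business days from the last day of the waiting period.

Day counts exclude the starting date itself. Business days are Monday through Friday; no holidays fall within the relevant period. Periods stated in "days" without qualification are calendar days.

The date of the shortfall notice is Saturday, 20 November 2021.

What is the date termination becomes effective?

Adding 74 calendar days to 20 November 2021 gives 2 February 2022, which is the last day of the make-up period.
The last day of the waiting period: 90 calendar days after 2 February 2022 is 3 May 2022.
From Tuesday, 3 May 2022, 12 business days (May 4, May 5, May 6, May 9, …, May 17, May 18, May 19, skipping weekends) brings us to Thursday, 19 May 2022, which is the date termination becomes effective.

19 May 2022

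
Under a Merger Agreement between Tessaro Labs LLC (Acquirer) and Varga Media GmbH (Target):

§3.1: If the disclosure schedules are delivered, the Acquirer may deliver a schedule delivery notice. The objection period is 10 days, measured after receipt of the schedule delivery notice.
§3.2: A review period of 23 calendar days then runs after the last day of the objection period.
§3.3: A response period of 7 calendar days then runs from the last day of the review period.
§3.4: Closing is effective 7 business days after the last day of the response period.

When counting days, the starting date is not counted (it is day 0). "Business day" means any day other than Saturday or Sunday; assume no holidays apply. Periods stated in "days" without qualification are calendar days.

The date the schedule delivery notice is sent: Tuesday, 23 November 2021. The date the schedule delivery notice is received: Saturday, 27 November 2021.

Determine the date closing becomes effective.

17 January 2022

Adding 10 calendar days to 27 November 2021 gives 7 December 2021, which is the last day of the objection period.
The last day of the review period: 23 calendar days after 7 December 2021 is 30 December 2021.
The last day of the response period: 30 December 2021 + 7 days = 6 January 2022.
The date closing becomes effective: 7 business days after Thursday, 6 January 2022, skipping weekends — Jan 7, Jan 10, Jan 11, Jan 12, Jan 13, Jan 14, Jan 17 — lands on Monday, 17 January 2022.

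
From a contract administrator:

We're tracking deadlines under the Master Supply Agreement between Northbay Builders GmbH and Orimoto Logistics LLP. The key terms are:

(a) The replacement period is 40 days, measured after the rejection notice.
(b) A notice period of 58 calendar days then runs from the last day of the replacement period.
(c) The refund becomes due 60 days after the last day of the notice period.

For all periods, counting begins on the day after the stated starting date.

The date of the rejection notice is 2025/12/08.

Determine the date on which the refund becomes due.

2026/05/15

Adding 40 calendar days to 2025/12/08 gives 2026/01/17, which is the last day of the replacement period.
Adding 58 calendar days to 2026/01/17 gives 2026/03/16, which is the last day of the notice period.
Adding 60 calendar days to 2026/03/16 gives 2026/05/15, which is the date on which the refund becomes due.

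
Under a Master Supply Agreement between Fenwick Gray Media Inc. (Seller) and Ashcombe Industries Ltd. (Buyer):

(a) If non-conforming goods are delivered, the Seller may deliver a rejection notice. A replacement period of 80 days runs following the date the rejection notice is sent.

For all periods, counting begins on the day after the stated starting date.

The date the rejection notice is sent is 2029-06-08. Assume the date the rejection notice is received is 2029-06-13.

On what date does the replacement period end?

Adding 80 calendar days to 2029-06-08 gives 2029-08-27, which is the last day of the replacement period.

2029-08-27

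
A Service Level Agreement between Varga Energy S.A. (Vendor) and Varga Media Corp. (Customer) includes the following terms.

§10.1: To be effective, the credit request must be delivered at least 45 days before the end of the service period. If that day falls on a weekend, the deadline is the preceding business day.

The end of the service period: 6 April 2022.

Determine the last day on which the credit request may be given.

18 February 2022

Counting back 45 calendar days from 6 April 2022 gives 20 February 2022. That is a Sunday, so the deadline moves back to Friday, 18 February 2022.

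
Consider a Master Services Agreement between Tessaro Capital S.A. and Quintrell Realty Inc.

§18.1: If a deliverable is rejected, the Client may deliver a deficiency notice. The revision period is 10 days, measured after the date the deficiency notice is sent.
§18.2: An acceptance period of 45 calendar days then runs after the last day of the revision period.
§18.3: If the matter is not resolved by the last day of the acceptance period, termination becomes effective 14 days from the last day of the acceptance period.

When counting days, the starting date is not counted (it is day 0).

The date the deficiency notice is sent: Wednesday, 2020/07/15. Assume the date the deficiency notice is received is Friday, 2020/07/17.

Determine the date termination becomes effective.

2020/09/22

Adding 10 calendar days to 2020/07/15 gives 2020/07/25, which is the last day of the revision period.
Adding 45 calendar days to 2020/07/25 gives 2020/09/08, which is the last day of the acceptance period.
The date termination becomes effective: 2020/09/08 + 14 days = 2020/09/22.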